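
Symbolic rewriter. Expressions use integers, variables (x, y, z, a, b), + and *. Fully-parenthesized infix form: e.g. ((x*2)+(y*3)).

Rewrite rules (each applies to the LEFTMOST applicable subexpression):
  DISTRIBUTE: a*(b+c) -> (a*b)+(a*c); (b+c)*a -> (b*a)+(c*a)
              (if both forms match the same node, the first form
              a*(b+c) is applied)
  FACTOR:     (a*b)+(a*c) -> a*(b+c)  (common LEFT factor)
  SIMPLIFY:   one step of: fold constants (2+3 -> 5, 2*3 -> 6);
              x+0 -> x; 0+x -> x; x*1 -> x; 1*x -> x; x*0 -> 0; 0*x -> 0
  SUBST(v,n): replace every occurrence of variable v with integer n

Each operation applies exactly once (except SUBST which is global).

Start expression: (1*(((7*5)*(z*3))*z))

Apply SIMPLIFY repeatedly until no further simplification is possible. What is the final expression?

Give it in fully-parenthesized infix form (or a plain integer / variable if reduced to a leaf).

Answer: ((35*(z*3))*z)

Derivation:
Start: (1*(((7*5)*(z*3))*z))
Step 1: at root: (1*(((7*5)*(z*3))*z)) -> (((7*5)*(z*3))*z); overall: (1*(((7*5)*(z*3))*z)) -> (((7*5)*(z*3))*z)
Step 2: at LL: (7*5) -> 35; overall: (((7*5)*(z*3))*z) -> ((35*(z*3))*z)
Fixed point: ((35*(z*3))*z)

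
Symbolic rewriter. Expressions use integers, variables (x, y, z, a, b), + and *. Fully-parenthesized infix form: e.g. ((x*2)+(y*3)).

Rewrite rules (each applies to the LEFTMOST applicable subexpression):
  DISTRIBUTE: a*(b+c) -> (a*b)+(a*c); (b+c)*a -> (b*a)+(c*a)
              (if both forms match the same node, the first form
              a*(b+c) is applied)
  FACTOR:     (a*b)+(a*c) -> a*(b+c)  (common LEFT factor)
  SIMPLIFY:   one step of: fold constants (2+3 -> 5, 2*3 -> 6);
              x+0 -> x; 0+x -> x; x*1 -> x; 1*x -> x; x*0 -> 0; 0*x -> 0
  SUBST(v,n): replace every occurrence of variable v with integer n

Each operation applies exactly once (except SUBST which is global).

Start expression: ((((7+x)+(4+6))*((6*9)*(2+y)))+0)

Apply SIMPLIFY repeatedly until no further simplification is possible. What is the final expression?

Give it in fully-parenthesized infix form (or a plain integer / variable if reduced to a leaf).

Start: ((((7+x)+(4+6))*((6*9)*(2+y)))+0)
Step 1: at root: ((((7+x)+(4+6))*((6*9)*(2+y)))+0) -> (((7+x)+(4+6))*((6*9)*(2+y))); overall: ((((7+x)+(4+6))*((6*9)*(2+y)))+0) -> (((7+x)+(4+6))*((6*9)*(2+y)))
Step 2: at LR: (4+6) -> 10; overall: (((7+x)+(4+6))*((6*9)*(2+y))) -> (((7+x)+10)*((6*9)*(2+y)))
Step 3: at RL: (6*9) -> 54; overall: (((7+x)+10)*((6*9)*(2+y))) -> (((7+x)+10)*(54*(2+y)))
Fixed point: (((7+x)+10)*(54*(2+y)))

Answer: (((7+x)+10)*(54*(2+y)))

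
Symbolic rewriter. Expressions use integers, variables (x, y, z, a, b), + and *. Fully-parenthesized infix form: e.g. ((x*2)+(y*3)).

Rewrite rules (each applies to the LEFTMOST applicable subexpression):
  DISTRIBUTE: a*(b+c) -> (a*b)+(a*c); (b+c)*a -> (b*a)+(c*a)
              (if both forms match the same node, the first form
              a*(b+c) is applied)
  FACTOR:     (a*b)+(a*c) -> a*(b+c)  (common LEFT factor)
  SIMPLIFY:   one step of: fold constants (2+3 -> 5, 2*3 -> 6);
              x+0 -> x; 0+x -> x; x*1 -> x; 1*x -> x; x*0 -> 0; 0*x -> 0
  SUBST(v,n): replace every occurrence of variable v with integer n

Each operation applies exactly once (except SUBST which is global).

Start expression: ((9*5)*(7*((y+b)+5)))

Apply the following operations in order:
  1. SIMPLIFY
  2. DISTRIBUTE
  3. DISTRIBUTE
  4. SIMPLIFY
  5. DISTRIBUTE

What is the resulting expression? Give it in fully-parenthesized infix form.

Start: ((9*5)*(7*((y+b)+5)))
Apply SIMPLIFY at L (target: (9*5)): ((9*5)*(7*((y+b)+5))) -> (45*(7*((y+b)+5)))
Apply DISTRIBUTE at R (target: (7*((y+b)+5))): (45*(7*((y+b)+5))) -> (45*((7*(y+b))+(7*5)))
Apply DISTRIBUTE at root (target: (45*((7*(y+b))+(7*5)))): (45*((7*(y+b))+(7*5))) -> ((45*(7*(y+b)))+(45*(7*5)))
Apply SIMPLIFY at RR (target: (7*5)): ((45*(7*(y+b)))+(45*(7*5))) -> ((45*(7*(y+b)))+(45*35))
Apply DISTRIBUTE at LR (target: (7*(y+b))): ((45*(7*(y+b)))+(45*35)) -> ((45*((7*y)+(7*b)))+(45*35))

Answer: ((45*((7*y)+(7*b)))+(45*35))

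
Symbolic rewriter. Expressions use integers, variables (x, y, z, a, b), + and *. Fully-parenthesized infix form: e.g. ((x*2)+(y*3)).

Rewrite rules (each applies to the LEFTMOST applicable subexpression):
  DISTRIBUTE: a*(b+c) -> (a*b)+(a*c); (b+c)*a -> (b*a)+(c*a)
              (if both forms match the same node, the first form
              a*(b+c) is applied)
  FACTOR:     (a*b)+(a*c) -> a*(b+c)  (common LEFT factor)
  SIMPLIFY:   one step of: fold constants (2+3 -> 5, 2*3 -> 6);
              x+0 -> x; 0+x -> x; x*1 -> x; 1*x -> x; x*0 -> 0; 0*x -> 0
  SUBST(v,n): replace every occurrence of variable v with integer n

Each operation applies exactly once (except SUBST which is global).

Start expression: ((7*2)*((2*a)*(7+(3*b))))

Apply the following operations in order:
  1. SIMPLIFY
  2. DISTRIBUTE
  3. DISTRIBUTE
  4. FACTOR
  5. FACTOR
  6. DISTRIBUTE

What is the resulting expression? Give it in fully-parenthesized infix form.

Start: ((7*2)*((2*a)*(7+(3*b))))
Apply SIMPLIFY at L (target: (7*2)): ((7*2)*((2*a)*(7+(3*b)))) -> (14*((2*a)*(7+(3*b))))
Apply DISTRIBUTE at R (target: ((2*a)*(7+(3*b)))): (14*((2*a)*(7+(3*b)))) -> (14*(((2*a)*7)+((2*a)*(3*b))))
Apply DISTRIBUTE at root (target: (14*(((2*a)*7)+((2*a)*(3*b))))): (14*(((2*a)*7)+((2*a)*(3*b)))) -> ((14*((2*a)*7))+(14*((2*a)*(3*b))))
Apply FACTOR at root (target: ((14*((2*a)*7))+(14*((2*a)*(3*b))))): ((14*((2*a)*7))+(14*((2*a)*(3*b)))) -> (14*(((2*a)*7)+((2*a)*(3*b))))
Apply FACTOR at R (target: (((2*a)*7)+((2*a)*(3*b)))): (14*(((2*a)*7)+((2*a)*(3*b)))) -> (14*((2*a)*(7+(3*b))))
Apply DISTRIBUTE at R (target: ((2*a)*(7+(3*b)))): (14*((2*a)*(7+(3*b)))) -> (14*(((2*a)*7)+((2*a)*(3*b))))

Answer: (14*(((2*a)*7)+((2*a)*(3*b))))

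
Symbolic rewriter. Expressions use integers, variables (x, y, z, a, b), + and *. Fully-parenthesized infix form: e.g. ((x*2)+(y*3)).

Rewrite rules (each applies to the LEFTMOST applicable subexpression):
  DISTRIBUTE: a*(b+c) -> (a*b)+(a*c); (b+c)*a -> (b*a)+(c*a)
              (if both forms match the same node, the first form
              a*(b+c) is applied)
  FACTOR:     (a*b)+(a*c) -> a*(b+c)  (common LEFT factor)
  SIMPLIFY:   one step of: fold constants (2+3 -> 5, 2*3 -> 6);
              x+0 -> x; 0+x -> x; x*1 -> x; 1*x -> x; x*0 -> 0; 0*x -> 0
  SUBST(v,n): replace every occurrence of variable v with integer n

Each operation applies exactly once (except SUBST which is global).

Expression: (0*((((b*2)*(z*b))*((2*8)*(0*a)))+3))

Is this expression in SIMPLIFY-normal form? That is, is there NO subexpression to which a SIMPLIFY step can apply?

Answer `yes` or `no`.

Expression: (0*((((b*2)*(z*b))*((2*8)*(0*a)))+3))
Scanning for simplifiable subexpressions (pre-order)...
  at root: (0*((((b*2)*(z*b))*((2*8)*(0*a)))+3)) (SIMPLIFIABLE)
  at R: ((((b*2)*(z*b))*((2*8)*(0*a)))+3) (not simplifiable)
  at RL: (((b*2)*(z*b))*((2*8)*(0*a))) (not simplifiable)
  at RLL: ((b*2)*(z*b)) (not simplifiable)
  at RLLL: (b*2) (not simplifiable)
  at RLLR: (z*b) (not simplifiable)
  at RLR: ((2*8)*(0*a)) (not simplifiable)
  at RLRL: (2*8) (SIMPLIFIABLE)
  at RLRR: (0*a) (SIMPLIFIABLE)
Found simplifiable subexpr at path root: (0*((((b*2)*(z*b))*((2*8)*(0*a)))+3))
One SIMPLIFY step would give: 0
-> NOT in normal form.

Answer: no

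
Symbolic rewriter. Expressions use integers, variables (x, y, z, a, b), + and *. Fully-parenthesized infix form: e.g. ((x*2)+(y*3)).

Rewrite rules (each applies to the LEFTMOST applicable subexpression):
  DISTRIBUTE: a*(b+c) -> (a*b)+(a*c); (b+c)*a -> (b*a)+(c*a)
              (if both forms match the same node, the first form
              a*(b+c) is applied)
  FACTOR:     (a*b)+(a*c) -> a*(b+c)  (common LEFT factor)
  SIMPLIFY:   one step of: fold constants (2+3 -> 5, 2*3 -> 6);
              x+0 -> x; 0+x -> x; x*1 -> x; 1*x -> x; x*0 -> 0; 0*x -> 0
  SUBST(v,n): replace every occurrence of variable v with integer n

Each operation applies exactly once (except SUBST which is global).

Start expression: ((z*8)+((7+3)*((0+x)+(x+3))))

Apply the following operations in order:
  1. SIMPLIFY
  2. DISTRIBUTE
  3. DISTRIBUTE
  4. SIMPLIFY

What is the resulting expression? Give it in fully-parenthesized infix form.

Start: ((z*8)+((7+3)*((0+x)+(x+3))))
Apply SIMPLIFY at RL (target: (7+3)): ((z*8)+((7+3)*((0+x)+(x+3)))) -> ((z*8)+(10*((0+x)+(x+3))))
Apply DISTRIBUTE at R (target: (10*((0+x)+(x+3)))): ((z*8)+(10*((0+x)+(x+3)))) -> ((z*8)+((10*(0+x))+(10*(x+3))))
Apply DISTRIBUTE at RL (target: (10*(0+x))): ((z*8)+((10*(0+x))+(10*(x+3)))) -> ((z*8)+(((10*0)+(10*x))+(10*(x+3))))
Apply SIMPLIFY at RLL (target: (10*0)): ((z*8)+(((10*0)+(10*x))+(10*(x+3)))) -> ((z*8)+((0+(10*x))+(10*(x+3))))

Answer: ((z*8)+((0+(10*x))+(10*(x+3))))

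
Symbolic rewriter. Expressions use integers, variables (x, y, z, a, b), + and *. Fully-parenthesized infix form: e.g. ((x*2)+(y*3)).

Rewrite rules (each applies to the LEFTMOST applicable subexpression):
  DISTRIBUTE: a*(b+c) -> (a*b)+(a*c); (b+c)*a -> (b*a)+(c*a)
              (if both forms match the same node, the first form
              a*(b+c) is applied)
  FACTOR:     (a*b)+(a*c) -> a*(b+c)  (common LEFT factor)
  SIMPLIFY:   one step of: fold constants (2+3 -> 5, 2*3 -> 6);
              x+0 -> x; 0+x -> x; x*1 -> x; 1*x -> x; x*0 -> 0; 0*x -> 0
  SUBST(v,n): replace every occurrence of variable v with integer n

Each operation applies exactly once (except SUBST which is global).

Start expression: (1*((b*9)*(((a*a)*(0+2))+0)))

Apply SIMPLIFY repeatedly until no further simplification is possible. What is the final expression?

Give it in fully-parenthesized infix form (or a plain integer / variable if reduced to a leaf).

Answer: ((b*9)*((a*a)*2))

Derivation:
Start: (1*((b*9)*(((a*a)*(0+2))+0)))
Step 1: at root: (1*((b*9)*(((a*a)*(0+2))+0))) -> ((b*9)*(((a*a)*(0+2))+0)); overall: (1*((b*9)*(((a*a)*(0+2))+0))) -> ((b*9)*(((a*a)*(0+2))+0))
Step 2: at R: (((a*a)*(0+2))+0) -> ((a*a)*(0+2)); overall: ((b*9)*(((a*a)*(0+2))+0)) -> ((b*9)*((a*a)*(0+2)))
Step 3: at RR: (0+2) -> 2; overall: ((b*9)*((a*a)*(0+2))) -> ((b*9)*((a*a)*2))
Fixed point: ((b*9)*((a*a)*2))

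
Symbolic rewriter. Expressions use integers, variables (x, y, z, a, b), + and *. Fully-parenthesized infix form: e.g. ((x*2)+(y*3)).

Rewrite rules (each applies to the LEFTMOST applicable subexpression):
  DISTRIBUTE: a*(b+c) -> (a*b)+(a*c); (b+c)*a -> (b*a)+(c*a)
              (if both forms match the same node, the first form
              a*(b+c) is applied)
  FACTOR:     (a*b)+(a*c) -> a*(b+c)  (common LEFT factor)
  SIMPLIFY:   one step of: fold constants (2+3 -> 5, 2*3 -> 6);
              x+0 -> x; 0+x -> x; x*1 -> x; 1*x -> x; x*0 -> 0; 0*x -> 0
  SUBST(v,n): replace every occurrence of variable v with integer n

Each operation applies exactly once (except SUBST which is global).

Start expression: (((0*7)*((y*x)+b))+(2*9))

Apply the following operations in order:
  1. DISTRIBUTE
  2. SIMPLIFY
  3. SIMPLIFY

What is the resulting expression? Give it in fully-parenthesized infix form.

Answer: ((0+((0*7)*b))+(2*9))

Derivation:
Start: (((0*7)*((y*x)+b))+(2*9))
Apply DISTRIBUTE at L (target: ((0*7)*((y*x)+b))): (((0*7)*((y*x)+b))+(2*9)) -> ((((0*7)*(y*x))+((0*7)*b))+(2*9))
Apply SIMPLIFY at LLL (target: (0*7)): ((((0*7)*(y*x))+((0*7)*b))+(2*9)) -> (((0*(y*x))+((0*7)*b))+(2*9))
Apply SIMPLIFY at LL (target: (0*(y*x))): (((0*(y*x))+((0*7)*b))+(2*9)) -> ((0+((0*7)*b))+(2*9))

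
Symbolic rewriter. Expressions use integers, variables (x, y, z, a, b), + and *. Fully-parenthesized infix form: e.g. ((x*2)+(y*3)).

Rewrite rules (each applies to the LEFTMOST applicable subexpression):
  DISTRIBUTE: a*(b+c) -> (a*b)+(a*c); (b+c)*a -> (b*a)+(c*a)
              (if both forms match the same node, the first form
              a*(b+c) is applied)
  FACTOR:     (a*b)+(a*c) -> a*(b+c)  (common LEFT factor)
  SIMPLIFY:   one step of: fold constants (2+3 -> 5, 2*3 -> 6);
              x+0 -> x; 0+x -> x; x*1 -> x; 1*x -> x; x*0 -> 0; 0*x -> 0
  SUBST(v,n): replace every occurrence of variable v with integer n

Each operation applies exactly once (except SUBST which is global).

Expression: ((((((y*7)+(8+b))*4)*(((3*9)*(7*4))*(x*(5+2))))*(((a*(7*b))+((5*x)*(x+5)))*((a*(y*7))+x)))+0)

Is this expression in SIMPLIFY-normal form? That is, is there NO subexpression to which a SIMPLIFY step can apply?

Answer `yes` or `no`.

Expression: ((((((y*7)+(8+b))*4)*(((3*9)*(7*4))*(x*(5+2))))*(((a*(7*b))+((5*x)*(x+5)))*((a*(y*7))+x)))+0)
Scanning for simplifiable subexpressions (pre-order)...
  at root: ((((((y*7)+(8+b))*4)*(((3*9)*(7*4))*(x*(5+2))))*(((a*(7*b))+((5*x)*(x+5)))*((a*(y*7))+x)))+0) (SIMPLIFIABLE)
  at L: (((((y*7)+(8+b))*4)*(((3*9)*(7*4))*(x*(5+2))))*(((a*(7*b))+((5*x)*(x+5)))*((a*(y*7))+x))) (not simplifiable)
  at LL: ((((y*7)+(8+b))*4)*(((3*9)*(7*4))*(x*(5+2)))) (not simplifiable)
  at LLL: (((y*7)+(8+b))*4) (not simplifiable)
  at LLLL: ((y*7)+(8+b)) (not simplifiable)
  at LLLLL: (y*7) (not simplifiable)
  at LLLLR: (8+b) (not simplifiable)
  at LLR: (((3*9)*(7*4))*(x*(5+2))) (not simplifiable)
  at LLRL: ((3*9)*(7*4)) (not simplifiable)
  at LLRLL: (3*9) (SIMPLIFIABLE)
  at LLRLR: (7*4) (SIMPLIFIABLE)
  at LLRR: (x*(5+2)) (not simplifiable)
  at LLRRR: (5+2) (SIMPLIFIABLE)
  at LR: (((a*(7*b))+((5*x)*(x+5)))*((a*(y*7))+x)) (not simplifiable)
  at LRL: ((a*(7*b))+((5*x)*(x+5))) (not simplifiable)
  at LRLL: (a*(7*b)) (not simplifiable)
  at LRLLR: (7*b) (not simplifiable)
  at LRLR: ((5*x)*(x+5)) (not simplifiable)
  at LRLRL: (5*x) (not simplifiable)
  at LRLRR: (x+5) (not simplifiable)
  at LRR: ((a*(y*7))+x) (not simplifiable)
  at LRRL: (a*(y*7)) (not simplifiable)
  at LRRLR: (y*7) (not simplifiable)
Found simplifiable subexpr at path root: ((((((y*7)+(8+b))*4)*(((3*9)*(7*4))*(x*(5+2))))*(((a*(7*b))+((5*x)*(x+5)))*((a*(y*7))+x)))+0)
One SIMPLIFY step would give: (((((y*7)+(8+b))*4)*(((3*9)*(7*4))*(x*(5+2))))*(((a*(7*b))+((5*x)*(x+5)))*((a*(y*7))+x)))
-> NOT in normal form.

Answer: no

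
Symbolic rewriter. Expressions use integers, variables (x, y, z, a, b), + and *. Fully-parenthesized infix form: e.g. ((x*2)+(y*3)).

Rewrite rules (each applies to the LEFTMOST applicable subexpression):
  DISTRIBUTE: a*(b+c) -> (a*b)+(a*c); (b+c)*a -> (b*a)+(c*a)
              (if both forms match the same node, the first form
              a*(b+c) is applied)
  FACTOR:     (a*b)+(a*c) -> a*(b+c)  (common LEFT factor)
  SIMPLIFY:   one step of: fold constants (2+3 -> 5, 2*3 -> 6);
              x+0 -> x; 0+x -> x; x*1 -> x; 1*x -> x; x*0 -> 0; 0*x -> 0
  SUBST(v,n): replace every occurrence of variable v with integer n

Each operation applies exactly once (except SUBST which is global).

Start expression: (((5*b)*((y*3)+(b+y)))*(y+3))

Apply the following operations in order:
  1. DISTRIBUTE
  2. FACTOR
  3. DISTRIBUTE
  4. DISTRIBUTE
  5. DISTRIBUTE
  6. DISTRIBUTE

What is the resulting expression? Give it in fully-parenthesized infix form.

Start: (((5*b)*((y*3)+(b+y)))*(y+3))
Apply DISTRIBUTE at root (target: (((5*b)*((y*3)+(b+y)))*(y+3))): (((5*b)*((y*3)+(b+y)))*(y+3)) -> ((((5*b)*((y*3)+(b+y)))*y)+(((5*b)*((y*3)+(b+y)))*3))
Apply FACTOR at root (target: ((((5*b)*((y*3)+(b+y)))*y)+(((5*b)*((y*3)+(b+y)))*3))): ((((5*b)*((y*3)+(b+y)))*y)+(((5*b)*((y*3)+(b+y)))*3)) -> (((5*b)*((y*3)+(b+y)))*(y+3))
Apply DISTRIBUTE at root (target: (((5*b)*((y*3)+(b+y)))*(y+3))): (((5*b)*((y*3)+(b+y)))*(y+3)) -> ((((5*b)*((y*3)+(b+y)))*y)+(((5*b)*((y*3)+(b+y)))*3))
Apply DISTRIBUTE at LL (target: ((5*b)*((y*3)+(b+y)))): ((((5*b)*((y*3)+(b+y)))*y)+(((5*b)*((y*3)+(b+y)))*3)) -> (((((5*b)*(y*3))+((5*b)*(b+y)))*y)+(((5*b)*((y*3)+(b+y)))*3))
Apply DISTRIBUTE at L (target: ((((5*b)*(y*3))+((5*b)*(b+y)))*y)): (((((5*b)*(y*3))+((5*b)*(b+y)))*y)+(((5*b)*((y*3)+(b+y)))*3)) -> (((((5*b)*(y*3))*y)+(((5*b)*(b+y))*y))+(((5*b)*((y*3)+(b+y)))*3))
Apply DISTRIBUTE at LRL (target: ((5*b)*(b+y))): (((((5*b)*(y*3))*y)+(((5*b)*(b+y))*y))+(((5*b)*((y*3)+(b+y)))*3)) -> (((((5*b)*(y*3))*y)+((((5*b)*b)+((5*b)*y))*y))+(((5*b)*((y*3)+(b+y)))*3))

Answer: (((((5*b)*(y*3))*y)+((((5*b)*b)+((5*b)*y))*y))+(((5*b)*((y*3)+(b+y)))*3))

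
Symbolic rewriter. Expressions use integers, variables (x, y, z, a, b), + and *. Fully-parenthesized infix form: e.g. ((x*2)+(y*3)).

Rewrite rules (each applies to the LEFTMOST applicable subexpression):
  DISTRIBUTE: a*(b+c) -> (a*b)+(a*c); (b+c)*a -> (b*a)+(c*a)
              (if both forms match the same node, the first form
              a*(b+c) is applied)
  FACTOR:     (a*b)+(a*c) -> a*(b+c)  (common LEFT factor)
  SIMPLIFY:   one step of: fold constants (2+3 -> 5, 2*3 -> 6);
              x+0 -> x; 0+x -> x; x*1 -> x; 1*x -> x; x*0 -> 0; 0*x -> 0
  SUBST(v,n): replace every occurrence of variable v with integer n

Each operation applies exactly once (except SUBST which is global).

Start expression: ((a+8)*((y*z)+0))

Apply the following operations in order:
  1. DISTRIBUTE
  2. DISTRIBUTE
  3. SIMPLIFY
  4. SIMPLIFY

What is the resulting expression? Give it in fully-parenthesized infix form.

Start: ((a+8)*((y*z)+0))
Apply DISTRIBUTE at root (target: ((a+8)*((y*z)+0))): ((a+8)*((y*z)+0)) -> (((a+8)*(y*z))+((a+8)*0))
Apply DISTRIBUTE at L (target: ((a+8)*(y*z))): (((a+8)*(y*z))+((a+8)*0)) -> (((a*(y*z))+(8*(y*z)))+((a+8)*0))
Apply SIMPLIFY at R (target: ((a+8)*0)): (((a*(y*z))+(8*(y*z)))+((a+8)*0)) -> (((a*(y*z))+(8*(y*z)))+0)
Apply SIMPLIFY at root (target: (((a*(y*z))+(8*(y*z)))+0)): (((a*(y*z))+(8*(y*z)))+0) -> ((a*(y*z))+(8*(y*z)))

Answer: ((a*(y*z))+(8*(y*z)))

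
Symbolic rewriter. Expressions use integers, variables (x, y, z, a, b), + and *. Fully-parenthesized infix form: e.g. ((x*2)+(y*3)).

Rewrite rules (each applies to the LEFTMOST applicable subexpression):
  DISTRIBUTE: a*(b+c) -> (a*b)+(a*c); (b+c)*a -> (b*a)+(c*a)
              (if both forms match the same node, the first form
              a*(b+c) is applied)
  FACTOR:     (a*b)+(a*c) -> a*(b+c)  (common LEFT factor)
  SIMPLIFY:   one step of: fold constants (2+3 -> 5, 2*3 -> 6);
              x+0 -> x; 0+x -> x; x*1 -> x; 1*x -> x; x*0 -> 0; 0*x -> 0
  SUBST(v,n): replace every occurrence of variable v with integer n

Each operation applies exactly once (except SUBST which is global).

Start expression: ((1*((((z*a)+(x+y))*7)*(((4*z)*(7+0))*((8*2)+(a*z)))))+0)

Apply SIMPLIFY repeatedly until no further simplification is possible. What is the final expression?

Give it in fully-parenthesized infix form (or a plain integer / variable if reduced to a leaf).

Start: ((1*((((z*a)+(x+y))*7)*(((4*z)*(7+0))*((8*2)+(a*z)))))+0)
Step 1: at root: ((1*((((z*a)+(x+y))*7)*(((4*z)*(7+0))*((8*2)+(a*z)))))+0) -> (1*((((z*a)+(x+y))*7)*(((4*z)*(7+0))*((8*2)+(a*z))))); overall: ((1*((((z*a)+(x+y))*7)*(((4*z)*(7+0))*((8*2)+(a*z)))))+0) -> (1*((((z*a)+(x+y))*7)*(((4*z)*(7+0))*((8*2)+(a*z)))))
Step 2: at root: (1*((((z*a)+(x+y))*7)*(((4*z)*(7+0))*((8*2)+(a*z))))) -> ((((z*a)+(x+y))*7)*(((4*z)*(7+0))*((8*2)+(a*z)))); overall: (1*((((z*a)+(x+y))*7)*(((4*z)*(7+0))*((8*2)+(a*z))))) -> ((((z*a)+(x+y))*7)*(((4*z)*(7+0))*((8*2)+(a*z))))
Step 3: at RLR: (7+0) -> 7; overall: ((((z*a)+(x+y))*7)*(((4*z)*(7+0))*((8*2)+(a*z)))) -> ((((z*a)+(x+y))*7)*(((4*z)*7)*((8*2)+(a*z))))
Step 4: at RRL: (8*2) -> 16; overall: ((((z*a)+(x+y))*7)*(((4*z)*7)*((8*2)+(a*z)))) -> ((((z*a)+(x+y))*7)*(((4*z)*7)*(16+(a*z))))
Fixed point: ((((z*a)+(x+y))*7)*(((4*z)*7)*(16+(a*z))))

Answer: ((((z*a)+(x+y))*7)*(((4*z)*7)*(16+(a*z))))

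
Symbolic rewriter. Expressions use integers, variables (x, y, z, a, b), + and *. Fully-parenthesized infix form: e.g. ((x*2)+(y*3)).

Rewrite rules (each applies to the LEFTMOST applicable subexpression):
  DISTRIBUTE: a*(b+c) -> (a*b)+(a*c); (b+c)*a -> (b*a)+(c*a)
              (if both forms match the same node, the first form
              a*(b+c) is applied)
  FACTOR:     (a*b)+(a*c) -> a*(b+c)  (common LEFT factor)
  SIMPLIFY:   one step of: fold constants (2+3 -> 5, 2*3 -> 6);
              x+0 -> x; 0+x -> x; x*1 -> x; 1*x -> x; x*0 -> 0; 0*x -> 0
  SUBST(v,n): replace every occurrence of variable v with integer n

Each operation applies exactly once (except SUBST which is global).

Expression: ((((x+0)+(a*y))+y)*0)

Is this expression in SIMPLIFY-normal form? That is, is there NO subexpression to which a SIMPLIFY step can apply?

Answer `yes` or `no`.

Expression: ((((x+0)+(a*y))+y)*0)
Scanning for simplifiable subexpressions (pre-order)...
  at root: ((((x+0)+(a*y))+y)*0) (SIMPLIFIABLE)
  at L: (((x+0)+(a*y))+y) (not simplifiable)
  at LL: ((x+0)+(a*y)) (not simplifiable)
  at LLL: (x+0) (SIMPLIFIABLE)
  at LLR: (a*y) (not simplifiable)
Found simplifiable subexpr at path root: ((((x+0)+(a*y))+y)*0)
One SIMPLIFY step would give: 0
-> NOT in normal form.

Answer: no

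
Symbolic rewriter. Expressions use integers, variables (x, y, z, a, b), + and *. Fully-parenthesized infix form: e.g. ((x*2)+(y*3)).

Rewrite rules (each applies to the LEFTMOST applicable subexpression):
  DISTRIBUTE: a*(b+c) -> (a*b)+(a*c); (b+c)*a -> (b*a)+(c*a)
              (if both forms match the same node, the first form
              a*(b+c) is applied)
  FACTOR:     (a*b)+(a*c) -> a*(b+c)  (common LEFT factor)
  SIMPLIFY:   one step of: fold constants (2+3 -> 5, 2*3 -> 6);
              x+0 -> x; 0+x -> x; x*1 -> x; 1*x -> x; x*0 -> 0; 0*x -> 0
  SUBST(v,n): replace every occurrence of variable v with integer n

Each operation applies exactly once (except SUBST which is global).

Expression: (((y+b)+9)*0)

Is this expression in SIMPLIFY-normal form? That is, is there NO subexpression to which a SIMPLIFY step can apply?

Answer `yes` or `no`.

Answer: no

Derivation:
Expression: (((y+b)+9)*0)
Scanning for simplifiable subexpressions (pre-order)...
  at root: (((y+b)+9)*0) (SIMPLIFIABLE)
  at L: ((y+b)+9) (not simplifiable)
  at LL: (y+b) (not simplifiable)
Found simplifiable subexpr at path root: (((y+b)+9)*0)
One SIMPLIFY step would give: 0
-> NOT in normal form.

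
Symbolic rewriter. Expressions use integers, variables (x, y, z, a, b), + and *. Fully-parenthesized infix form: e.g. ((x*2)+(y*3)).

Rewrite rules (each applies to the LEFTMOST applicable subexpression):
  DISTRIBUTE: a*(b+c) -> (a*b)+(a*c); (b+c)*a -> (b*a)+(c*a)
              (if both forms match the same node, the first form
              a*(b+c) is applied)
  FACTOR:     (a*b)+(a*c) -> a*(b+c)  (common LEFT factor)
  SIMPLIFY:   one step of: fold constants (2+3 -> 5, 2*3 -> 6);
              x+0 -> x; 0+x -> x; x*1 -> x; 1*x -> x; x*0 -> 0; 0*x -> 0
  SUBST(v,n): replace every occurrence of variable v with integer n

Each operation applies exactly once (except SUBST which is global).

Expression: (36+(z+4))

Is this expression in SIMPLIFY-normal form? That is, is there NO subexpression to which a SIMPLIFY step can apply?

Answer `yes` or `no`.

Expression: (36+(z+4))
Scanning for simplifiable subexpressions (pre-order)...
  at root: (36+(z+4)) (not simplifiable)
  at R: (z+4) (not simplifiable)
Result: no simplifiable subexpression found -> normal form.

Answer: yes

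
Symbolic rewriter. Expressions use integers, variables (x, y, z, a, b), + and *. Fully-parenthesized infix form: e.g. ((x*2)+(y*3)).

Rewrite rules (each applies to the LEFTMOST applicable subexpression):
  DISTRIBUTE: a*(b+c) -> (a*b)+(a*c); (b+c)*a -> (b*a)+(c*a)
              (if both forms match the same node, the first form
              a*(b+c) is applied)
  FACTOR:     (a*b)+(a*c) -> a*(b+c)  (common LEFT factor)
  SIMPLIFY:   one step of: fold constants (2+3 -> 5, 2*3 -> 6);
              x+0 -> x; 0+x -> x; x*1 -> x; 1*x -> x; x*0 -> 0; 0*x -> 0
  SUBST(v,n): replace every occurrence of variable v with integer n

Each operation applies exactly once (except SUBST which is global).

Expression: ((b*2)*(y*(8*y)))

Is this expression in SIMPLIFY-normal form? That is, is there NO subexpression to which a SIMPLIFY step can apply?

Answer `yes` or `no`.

Answer: yes

Derivation:
Expression: ((b*2)*(y*(8*y)))
Scanning for simplifiable subexpressions (pre-order)...
  at root: ((b*2)*(y*(8*y))) (not simplifiable)
  at L: (b*2) (not simplifiable)
  at R: (y*(8*y)) (not simplifiable)
  at RR: (8*y) (not simplifiable)
Result: no simplifiable subexpression found -> normal form.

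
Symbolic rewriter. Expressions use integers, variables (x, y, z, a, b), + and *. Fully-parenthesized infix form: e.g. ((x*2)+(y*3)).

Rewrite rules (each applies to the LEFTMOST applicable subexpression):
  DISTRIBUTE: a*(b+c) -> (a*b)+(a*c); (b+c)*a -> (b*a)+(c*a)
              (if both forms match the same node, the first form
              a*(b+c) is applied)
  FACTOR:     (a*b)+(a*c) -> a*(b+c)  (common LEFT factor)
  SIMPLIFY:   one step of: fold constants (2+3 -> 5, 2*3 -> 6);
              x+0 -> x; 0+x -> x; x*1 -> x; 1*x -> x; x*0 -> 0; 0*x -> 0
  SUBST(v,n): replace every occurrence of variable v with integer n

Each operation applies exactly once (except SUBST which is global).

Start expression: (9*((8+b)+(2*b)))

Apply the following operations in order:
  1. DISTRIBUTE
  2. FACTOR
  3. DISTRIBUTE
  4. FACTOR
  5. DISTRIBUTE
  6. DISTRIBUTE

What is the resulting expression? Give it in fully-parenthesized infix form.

Answer: (((9*8)+(9*b))+(9*(2*b)))

Derivation:
Start: (9*((8+b)+(2*b)))
Apply DISTRIBUTE at root (target: (9*((8+b)+(2*b)))): (9*((8+b)+(2*b))) -> ((9*(8+b))+(9*(2*b)))
Apply FACTOR at root (target: ((9*(8+b))+(9*(2*b)))): ((9*(8+b))+(9*(2*b))) -> (9*((8+b)+(2*b)))
Apply DISTRIBUTE at root (target: (9*((8+b)+(2*b)))): (9*((8+b)+(2*b))) -> ((9*(8+b))+(9*(2*b)))
Apply FACTOR at root (target: ((9*(8+b))+(9*(2*b)))): ((9*(8+b))+(9*(2*b))) -> (9*((8+b)+(2*b)))
Apply DISTRIBUTE at root (target: (9*((8+b)+(2*b)))): (9*((8+b)+(2*b))) -> ((9*(8+b))+(9*(2*b)))
Apply DISTRIBUTE at L (target: (9*(8+b))): ((9*(8+b))+(9*(2*b))) -> (((9*8)+(9*b))+(9*(2*b)))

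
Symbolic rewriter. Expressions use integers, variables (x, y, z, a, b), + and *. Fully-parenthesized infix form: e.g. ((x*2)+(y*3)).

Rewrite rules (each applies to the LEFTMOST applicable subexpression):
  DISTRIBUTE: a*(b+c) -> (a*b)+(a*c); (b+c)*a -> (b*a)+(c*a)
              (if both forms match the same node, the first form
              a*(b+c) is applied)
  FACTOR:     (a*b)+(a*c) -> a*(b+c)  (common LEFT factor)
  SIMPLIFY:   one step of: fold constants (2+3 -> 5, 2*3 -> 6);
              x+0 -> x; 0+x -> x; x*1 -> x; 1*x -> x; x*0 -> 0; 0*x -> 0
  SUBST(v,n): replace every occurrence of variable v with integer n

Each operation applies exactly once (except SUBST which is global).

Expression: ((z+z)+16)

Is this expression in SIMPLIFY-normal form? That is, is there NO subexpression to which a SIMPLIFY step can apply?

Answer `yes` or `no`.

Expression: ((z+z)+16)
Scanning for simplifiable subexpressions (pre-order)...
  at root: ((z+z)+16) (not simplifiable)
  at L: (z+z) (not simplifiable)
Result: no simplifiable subexpression found -> normal form.

Answer: yes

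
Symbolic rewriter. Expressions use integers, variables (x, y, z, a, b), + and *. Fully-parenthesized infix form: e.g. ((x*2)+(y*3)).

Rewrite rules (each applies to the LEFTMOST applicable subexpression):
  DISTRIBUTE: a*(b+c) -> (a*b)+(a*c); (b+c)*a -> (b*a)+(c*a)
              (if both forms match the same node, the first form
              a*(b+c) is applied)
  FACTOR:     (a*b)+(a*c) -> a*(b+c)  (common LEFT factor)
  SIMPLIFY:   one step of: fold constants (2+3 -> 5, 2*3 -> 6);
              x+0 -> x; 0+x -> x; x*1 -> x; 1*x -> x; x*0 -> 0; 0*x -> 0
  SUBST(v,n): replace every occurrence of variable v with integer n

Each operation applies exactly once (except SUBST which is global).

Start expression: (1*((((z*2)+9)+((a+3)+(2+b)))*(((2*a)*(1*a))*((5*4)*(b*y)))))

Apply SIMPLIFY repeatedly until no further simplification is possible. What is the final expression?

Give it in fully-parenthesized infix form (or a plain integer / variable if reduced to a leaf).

Start: (1*((((z*2)+9)+((a+3)+(2+b)))*(((2*a)*(1*a))*((5*4)*(b*y)))))
Step 1: at root: (1*((((z*2)+9)+((a+3)+(2+b)))*(((2*a)*(1*a))*((5*4)*(b*y))))) -> ((((z*2)+9)+((a+3)+(2+b)))*(((2*a)*(1*a))*((5*4)*(b*y)))); overall: (1*((((z*2)+9)+((a+3)+(2+b)))*(((2*a)*(1*a))*((5*4)*(b*y))))) -> ((((z*2)+9)+((a+3)+(2+b)))*(((2*a)*(1*a))*((5*4)*(b*y))))
Step 2: at RLR: (1*a) -> a; overall: ((((z*2)+9)+((a+3)+(2+b)))*(((2*a)*(1*a))*((5*4)*(b*y)))) -> ((((z*2)+9)+((a+3)+(2+b)))*(((2*a)*a)*((5*4)*(b*y))))
Step 3: at RRL: (5*4) -> 20; overall: ((((z*2)+9)+((a+3)+(2+b)))*(((2*a)*a)*((5*4)*(b*y)))) -> ((((z*2)+9)+((a+3)+(2+b)))*(((2*a)*a)*(20*(b*y))))
Fixed point: ((((z*2)+9)+((a+3)+(2+b)))*(((2*a)*a)*(20*(b*y))))

Answer: ((((z*2)+9)+((a+3)+(2+b)))*(((2*a)*a)*(20*(b*y))))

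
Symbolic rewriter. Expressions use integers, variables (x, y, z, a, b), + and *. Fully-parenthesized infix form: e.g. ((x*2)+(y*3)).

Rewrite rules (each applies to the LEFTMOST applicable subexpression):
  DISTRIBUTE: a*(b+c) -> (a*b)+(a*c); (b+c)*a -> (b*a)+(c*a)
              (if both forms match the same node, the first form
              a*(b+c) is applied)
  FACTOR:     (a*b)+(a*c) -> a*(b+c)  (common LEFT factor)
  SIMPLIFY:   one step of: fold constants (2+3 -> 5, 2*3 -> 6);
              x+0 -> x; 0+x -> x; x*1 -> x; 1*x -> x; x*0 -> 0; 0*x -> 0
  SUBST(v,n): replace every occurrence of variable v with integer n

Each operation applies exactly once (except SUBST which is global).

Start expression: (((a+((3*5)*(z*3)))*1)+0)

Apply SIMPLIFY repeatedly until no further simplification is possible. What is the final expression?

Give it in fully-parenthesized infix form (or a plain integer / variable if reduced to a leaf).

Answer: (a+(15*(z*3)))

Derivation:
Start: (((a+((3*5)*(z*3)))*1)+0)
Step 1: at root: (((a+((3*5)*(z*3)))*1)+0) -> ((a+((3*5)*(z*3)))*1); overall: (((a+((3*5)*(z*3)))*1)+0) -> ((a+((3*5)*(z*3)))*1)
Step 2: at root: ((a+((3*5)*(z*3)))*1) -> (a+((3*5)*(z*3))); overall: ((a+((3*5)*(z*3)))*1) -> (a+((3*5)*(z*3)))
Step 3: at RL: (3*5) -> 15; overall: (a+((3*5)*(z*3))) -> (a+(15*(z*3)))
Fixed point: (a+(15*(z*3)))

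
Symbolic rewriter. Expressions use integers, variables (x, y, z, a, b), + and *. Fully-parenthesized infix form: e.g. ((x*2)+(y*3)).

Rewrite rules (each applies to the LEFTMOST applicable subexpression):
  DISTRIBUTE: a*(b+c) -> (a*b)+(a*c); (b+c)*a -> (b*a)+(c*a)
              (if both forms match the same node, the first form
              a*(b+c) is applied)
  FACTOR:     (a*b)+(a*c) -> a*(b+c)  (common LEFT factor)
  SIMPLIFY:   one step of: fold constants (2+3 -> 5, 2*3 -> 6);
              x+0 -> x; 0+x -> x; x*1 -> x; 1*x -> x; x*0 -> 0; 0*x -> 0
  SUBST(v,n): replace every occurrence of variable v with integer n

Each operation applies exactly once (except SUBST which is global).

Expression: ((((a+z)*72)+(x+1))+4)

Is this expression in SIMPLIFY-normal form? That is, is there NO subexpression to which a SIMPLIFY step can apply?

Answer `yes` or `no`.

Answer: yes

Derivation:
Expression: ((((a+z)*72)+(x+1))+4)
Scanning for simplifiable subexpressions (pre-order)...
  at root: ((((a+z)*72)+(x+1))+4) (not simplifiable)
  at L: (((a+z)*72)+(x+1)) (not simplifiable)
  at LL: ((a+z)*72) (not simplifiable)
  at LLL: (a+z) (not simplifiable)
  at LR: (x+1) (not simplifiable)
Result: no simplifiable subexpression found -> normal form.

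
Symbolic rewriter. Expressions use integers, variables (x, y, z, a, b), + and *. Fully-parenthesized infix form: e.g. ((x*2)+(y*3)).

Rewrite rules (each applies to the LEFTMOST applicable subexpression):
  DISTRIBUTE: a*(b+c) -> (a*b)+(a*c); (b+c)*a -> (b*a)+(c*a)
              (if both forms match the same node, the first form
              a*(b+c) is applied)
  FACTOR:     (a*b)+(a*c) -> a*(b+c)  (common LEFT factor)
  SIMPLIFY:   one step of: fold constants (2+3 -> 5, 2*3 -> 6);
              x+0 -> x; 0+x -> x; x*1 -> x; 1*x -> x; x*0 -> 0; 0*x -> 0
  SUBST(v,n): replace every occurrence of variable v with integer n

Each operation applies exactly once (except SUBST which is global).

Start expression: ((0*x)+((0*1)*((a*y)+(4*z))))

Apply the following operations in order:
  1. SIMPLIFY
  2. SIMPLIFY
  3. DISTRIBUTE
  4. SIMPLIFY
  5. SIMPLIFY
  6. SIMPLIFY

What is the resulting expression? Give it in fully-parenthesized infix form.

Answer: ((0*1)*(4*z))

Derivation:
Start: ((0*x)+((0*1)*((a*y)+(4*z))))
Apply SIMPLIFY at L (target: (0*x)): ((0*x)+((0*1)*((a*y)+(4*z)))) -> (0+((0*1)*((a*y)+(4*z))))
Apply SIMPLIFY at root (target: (0+((0*1)*((a*y)+(4*z))))): (0+((0*1)*((a*y)+(4*z)))) -> ((0*1)*((a*y)+(4*z)))
Apply DISTRIBUTE at root (target: ((0*1)*((a*y)+(4*z)))): ((0*1)*((a*y)+(4*z))) -> (((0*1)*(a*y))+((0*1)*(4*z)))
Apply SIMPLIFY at LL (target: (0*1)): (((0*1)*(a*y))+((0*1)*(4*z))) -> ((0*(a*y))+((0*1)*(4*z)))
Apply SIMPLIFY at L (target: (0*(a*y))): ((0*(a*y))+((0*1)*(4*z))) -> (0+((0*1)*(4*z)))
Apply SIMPLIFY at root (target: (0+((0*1)*(4*z)))): (0+((0*1)*(4*z))) -> ((0*1)*(4*z))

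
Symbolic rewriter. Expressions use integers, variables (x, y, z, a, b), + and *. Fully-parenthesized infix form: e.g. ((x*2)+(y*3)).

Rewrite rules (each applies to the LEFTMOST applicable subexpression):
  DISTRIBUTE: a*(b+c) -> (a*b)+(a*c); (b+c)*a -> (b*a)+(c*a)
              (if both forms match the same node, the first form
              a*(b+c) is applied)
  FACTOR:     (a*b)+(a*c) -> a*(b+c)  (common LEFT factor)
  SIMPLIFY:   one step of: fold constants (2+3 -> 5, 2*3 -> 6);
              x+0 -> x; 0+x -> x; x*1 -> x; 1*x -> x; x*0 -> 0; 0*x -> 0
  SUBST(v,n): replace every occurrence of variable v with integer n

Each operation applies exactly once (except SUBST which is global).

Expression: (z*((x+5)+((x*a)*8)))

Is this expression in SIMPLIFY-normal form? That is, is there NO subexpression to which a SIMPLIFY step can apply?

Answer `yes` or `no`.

Answer: yes

Derivation:
Expression: (z*((x+5)+((x*a)*8)))
Scanning for simplifiable subexpressions (pre-order)...
  at root: (z*((x+5)+((x*a)*8))) (not simplifiable)
  at R: ((x+5)+((x*a)*8)) (not simplifiable)
  at RL: (x+5) (not simplifiable)
  at RR: ((x*a)*8) (not simplifiable)
  at RRL: (x*a) (not simplifiable)
Result: no simplifiable subexpression found -> normal form.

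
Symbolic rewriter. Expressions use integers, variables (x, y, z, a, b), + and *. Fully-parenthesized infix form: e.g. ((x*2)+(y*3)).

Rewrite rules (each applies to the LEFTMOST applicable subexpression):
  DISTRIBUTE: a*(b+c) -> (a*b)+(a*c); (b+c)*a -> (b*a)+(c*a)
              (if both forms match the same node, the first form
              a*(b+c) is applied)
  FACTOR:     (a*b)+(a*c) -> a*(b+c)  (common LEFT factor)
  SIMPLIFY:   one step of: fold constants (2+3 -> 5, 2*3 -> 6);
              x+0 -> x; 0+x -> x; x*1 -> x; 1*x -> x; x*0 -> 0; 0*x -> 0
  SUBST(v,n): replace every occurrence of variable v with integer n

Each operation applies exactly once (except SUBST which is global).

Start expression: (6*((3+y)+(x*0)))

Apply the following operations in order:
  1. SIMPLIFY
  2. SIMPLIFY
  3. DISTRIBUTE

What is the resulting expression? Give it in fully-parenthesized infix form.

Start: (6*((3+y)+(x*0)))
Apply SIMPLIFY at RR (target: (x*0)): (6*((3+y)+(x*0))) -> (6*((3+y)+0))
Apply SIMPLIFY at R (target: ((3+y)+0)): (6*((3+y)+0)) -> (6*(3+y))
Apply DISTRIBUTE at root (target: (6*(3+y))): (6*(3+y)) -> ((6*3)+(6*y))

Answer: ((6*3)+(6*y))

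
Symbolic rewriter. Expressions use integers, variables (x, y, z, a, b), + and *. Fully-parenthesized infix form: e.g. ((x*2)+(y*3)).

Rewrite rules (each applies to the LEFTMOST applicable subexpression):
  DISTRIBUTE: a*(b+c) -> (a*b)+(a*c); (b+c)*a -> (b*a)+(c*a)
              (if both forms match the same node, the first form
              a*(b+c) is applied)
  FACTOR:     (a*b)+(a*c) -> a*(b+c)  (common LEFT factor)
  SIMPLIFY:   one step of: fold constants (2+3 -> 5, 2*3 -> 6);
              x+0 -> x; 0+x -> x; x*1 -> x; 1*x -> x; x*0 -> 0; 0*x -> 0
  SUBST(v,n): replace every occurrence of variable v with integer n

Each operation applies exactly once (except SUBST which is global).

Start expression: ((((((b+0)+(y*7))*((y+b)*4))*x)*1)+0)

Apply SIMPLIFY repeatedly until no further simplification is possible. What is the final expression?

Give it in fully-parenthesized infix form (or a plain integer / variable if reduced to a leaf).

Answer: (((b+(y*7))*((y+b)*4))*x)

Derivation:
Start: ((((((b+0)+(y*7))*((y+b)*4))*x)*1)+0)
Step 1: at root: ((((((b+0)+(y*7))*((y+b)*4))*x)*1)+0) -> (((((b+0)+(y*7))*((y+b)*4))*x)*1); overall: ((((((b+0)+(y*7))*((y+b)*4))*x)*1)+0) -> (((((b+0)+(y*7))*((y+b)*4))*x)*1)
Step 2: at root: (((((b+0)+(y*7))*((y+b)*4))*x)*1) -> ((((b+0)+(y*7))*((y+b)*4))*x); overall: (((((b+0)+(y*7))*((y+b)*4))*x)*1) -> ((((b+0)+(y*7))*((y+b)*4))*x)
Step 3: at LLL: (b+0) -> b; overall: ((((b+0)+(y*7))*((y+b)*4))*x) -> (((b+(y*7))*((y+b)*4))*x)
Fixed point: (((b+(y*7))*((y+b)*4))*x)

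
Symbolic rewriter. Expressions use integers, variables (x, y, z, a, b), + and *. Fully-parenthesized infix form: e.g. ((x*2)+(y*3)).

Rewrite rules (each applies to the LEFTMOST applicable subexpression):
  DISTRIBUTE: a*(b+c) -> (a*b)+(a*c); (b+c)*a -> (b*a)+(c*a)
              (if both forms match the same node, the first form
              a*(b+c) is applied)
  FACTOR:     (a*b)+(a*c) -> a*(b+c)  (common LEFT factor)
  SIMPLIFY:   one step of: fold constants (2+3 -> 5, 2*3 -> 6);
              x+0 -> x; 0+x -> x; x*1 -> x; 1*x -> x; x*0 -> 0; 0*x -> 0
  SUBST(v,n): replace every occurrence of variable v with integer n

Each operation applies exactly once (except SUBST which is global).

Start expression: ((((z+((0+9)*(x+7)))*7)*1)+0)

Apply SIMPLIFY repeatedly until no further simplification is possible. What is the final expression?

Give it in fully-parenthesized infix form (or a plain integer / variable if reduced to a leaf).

Answer: ((z+(9*(x+7)))*7)

Derivation:
Start: ((((z+((0+9)*(x+7)))*7)*1)+0)
Step 1: at root: ((((z+((0+9)*(x+7)))*7)*1)+0) -> (((z+((0+9)*(x+7)))*7)*1); overall: ((((z+((0+9)*(x+7)))*7)*1)+0) -> (((z+((0+9)*(x+7)))*7)*1)
Step 2: at root: (((z+((0+9)*(x+7)))*7)*1) -> ((z+((0+9)*(x+7)))*7); overall: (((z+((0+9)*(x+7)))*7)*1) -> ((z+((0+9)*(x+7)))*7)
Step 3: at LRL: (0+9) -> 9; overall: ((z+((0+9)*(x+7)))*7) -> ((z+(9*(x+7)))*7)
Fixed point: ((z+(9*(x+7)))*7)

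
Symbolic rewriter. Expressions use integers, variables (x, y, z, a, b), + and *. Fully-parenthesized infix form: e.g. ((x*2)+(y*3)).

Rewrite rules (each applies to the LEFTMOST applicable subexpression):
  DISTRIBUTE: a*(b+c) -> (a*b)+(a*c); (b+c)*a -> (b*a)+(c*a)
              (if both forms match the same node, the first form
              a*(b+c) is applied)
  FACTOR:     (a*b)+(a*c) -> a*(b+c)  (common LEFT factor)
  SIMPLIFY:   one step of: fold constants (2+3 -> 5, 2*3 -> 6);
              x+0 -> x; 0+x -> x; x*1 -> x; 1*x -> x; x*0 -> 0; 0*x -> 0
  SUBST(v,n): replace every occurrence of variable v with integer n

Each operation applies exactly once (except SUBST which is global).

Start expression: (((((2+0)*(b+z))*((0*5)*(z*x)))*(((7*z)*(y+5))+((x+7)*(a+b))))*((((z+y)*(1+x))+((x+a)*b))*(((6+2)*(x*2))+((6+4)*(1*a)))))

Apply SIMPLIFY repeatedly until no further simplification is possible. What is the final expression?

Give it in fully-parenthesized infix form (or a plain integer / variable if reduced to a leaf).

Start: (((((2+0)*(b+z))*((0*5)*(z*x)))*(((7*z)*(y+5))+((x+7)*(a+b))))*((((z+y)*(1+x))+((x+a)*b))*(((6+2)*(x*2))+((6+4)*(1*a)))))
Step 1: at LLLL: (2+0) -> 2; overall: (((((2+0)*(b+z))*((0*5)*(z*x)))*(((7*z)*(y+5))+((x+7)*(a+b))))*((((z+y)*(1+x))+((x+a)*b))*(((6+2)*(x*2))+((6+4)*(1*a))))) -> ((((2*(b+z))*((0*5)*(z*x)))*(((7*z)*(y+5))+((x+7)*(a+b))))*((((z+y)*(1+x))+((x+a)*b))*(((6+2)*(x*2))+((6+4)*(1*a)))))
Step 2: at LLRL: (0*5) -> 0; overall: ((((2*(b+z))*((0*5)*(z*x)))*(((7*z)*(y+5))+((x+7)*(a+b))))*((((z+y)*(1+x))+((x+a)*b))*(((6+2)*(x*2))+((6+4)*(1*a))))) -> ((((2*(b+z))*(0*(z*x)))*(((7*z)*(y+5))+((x+7)*(a+b))))*((((z+y)*(1+x))+((x+a)*b))*(((6+2)*(x*2))+((6+4)*(1*a)))))
Step 3: at LLR: (0*(z*x)) -> 0; overall: ((((2*(b+z))*(0*(z*x)))*(((7*z)*(y+5))+((x+7)*(a+b))))*((((z+y)*(1+x))+((x+a)*b))*(((6+2)*(x*2))+((6+4)*(1*a))))) -> ((((2*(b+z))*0)*(((7*z)*(y+5))+((x+7)*(a+b))))*((((z+y)*(1+x))+((x+a)*b))*(((6+2)*(x*2))+((6+4)*(1*a)))))
Step 4: at LL: ((2*(b+z))*0) -> 0; overall: ((((2*(b+z))*0)*(((7*z)*(y+5))+((x+7)*(a+b))))*((((z+y)*(1+x))+((x+a)*b))*(((6+2)*(x*2))+((6+4)*(1*a))))) -> ((0*(((7*z)*(y+5))+((x+7)*(a+b))))*((((z+y)*(1+x))+((x+a)*b))*(((6+2)*(x*2))+((6+4)*(1*a)))))
Step 5: at L: (0*(((7*z)*(y+5))+((x+7)*(a+b)))) -> 0; overall: ((0*(((7*z)*(y+5))+((x+7)*(a+b))))*((((z+y)*(1+x))+((x+a)*b))*(((6+2)*(x*2))+((6+4)*(1*a))))) -> (0*((((z+y)*(1+x))+((x+a)*b))*(((6+2)*(x*2))+((6+4)*(1*a)))))
Step 6: at root: (0*((((z+y)*(1+x))+((x+a)*b))*(((6+2)*(x*2))+((6+4)*(1*a))))) -> 0; overall: (0*((((z+y)*(1+x))+((x+a)*b))*(((6+2)*(x*2))+((6+4)*(1*a))))) -> 0
Fixed point: 0

Answer: 0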